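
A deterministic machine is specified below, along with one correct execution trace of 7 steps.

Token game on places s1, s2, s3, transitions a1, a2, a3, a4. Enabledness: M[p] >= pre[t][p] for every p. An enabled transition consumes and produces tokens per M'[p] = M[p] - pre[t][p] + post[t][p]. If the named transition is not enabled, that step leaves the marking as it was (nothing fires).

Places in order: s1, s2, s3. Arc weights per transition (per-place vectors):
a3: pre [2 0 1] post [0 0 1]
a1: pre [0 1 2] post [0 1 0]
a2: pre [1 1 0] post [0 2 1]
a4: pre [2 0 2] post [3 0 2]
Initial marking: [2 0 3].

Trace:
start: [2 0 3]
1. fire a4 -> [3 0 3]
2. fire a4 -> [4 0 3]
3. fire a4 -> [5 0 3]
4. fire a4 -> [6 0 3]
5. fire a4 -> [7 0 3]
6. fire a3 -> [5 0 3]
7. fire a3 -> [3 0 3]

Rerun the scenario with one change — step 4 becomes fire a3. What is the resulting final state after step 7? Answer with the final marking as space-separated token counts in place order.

0 0 3

(re-executing from step 4 with the substitution; state before step 4: [5 0 3])
4. fire a3 -> [3 0 3]
5. fire a4 -> [4 0 3]
6. fire a3 -> [2 0 3]
7. fire a3 -> [0 0 3]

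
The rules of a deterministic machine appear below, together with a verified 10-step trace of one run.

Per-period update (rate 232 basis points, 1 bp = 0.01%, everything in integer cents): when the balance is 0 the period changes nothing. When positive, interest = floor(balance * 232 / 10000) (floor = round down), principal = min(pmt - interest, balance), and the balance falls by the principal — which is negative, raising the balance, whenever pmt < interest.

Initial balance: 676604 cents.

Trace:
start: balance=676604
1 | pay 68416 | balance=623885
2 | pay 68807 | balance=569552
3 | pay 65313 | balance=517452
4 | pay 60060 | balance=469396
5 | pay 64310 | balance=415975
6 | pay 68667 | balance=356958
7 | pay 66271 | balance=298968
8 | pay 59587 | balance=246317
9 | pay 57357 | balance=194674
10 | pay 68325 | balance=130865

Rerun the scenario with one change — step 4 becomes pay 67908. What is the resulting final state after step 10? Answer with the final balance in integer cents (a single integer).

(re-executing from step 4 with the substitution; state before step 4: balance=517452)
4 | pay 67908 | balance=461548
5 | pay 64310 | balance=407945
6 | pay 68667 | balance=348742
7 | pay 66271 | balance=290561
8 | pay 59587 | balance=237715
9 | pay 57357 | balance=185872
10 | pay 68325 | balance=121859

121859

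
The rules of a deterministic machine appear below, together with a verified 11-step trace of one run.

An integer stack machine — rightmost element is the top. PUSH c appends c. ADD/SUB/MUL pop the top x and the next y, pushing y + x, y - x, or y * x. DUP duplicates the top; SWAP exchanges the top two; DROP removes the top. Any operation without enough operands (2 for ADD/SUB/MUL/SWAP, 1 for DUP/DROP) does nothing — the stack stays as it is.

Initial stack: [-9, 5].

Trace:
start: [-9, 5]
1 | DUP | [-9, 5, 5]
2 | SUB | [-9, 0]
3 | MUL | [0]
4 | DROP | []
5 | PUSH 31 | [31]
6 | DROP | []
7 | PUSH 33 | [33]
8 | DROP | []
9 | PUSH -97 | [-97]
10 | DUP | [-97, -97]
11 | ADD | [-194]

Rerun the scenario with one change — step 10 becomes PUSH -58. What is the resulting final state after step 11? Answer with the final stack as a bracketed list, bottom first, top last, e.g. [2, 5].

(re-executing from step 10 with the substitution; state before step 10: [-97])
10 | PUSH -58 | [-97, -58]
11 | ADD | [-155]

[-155]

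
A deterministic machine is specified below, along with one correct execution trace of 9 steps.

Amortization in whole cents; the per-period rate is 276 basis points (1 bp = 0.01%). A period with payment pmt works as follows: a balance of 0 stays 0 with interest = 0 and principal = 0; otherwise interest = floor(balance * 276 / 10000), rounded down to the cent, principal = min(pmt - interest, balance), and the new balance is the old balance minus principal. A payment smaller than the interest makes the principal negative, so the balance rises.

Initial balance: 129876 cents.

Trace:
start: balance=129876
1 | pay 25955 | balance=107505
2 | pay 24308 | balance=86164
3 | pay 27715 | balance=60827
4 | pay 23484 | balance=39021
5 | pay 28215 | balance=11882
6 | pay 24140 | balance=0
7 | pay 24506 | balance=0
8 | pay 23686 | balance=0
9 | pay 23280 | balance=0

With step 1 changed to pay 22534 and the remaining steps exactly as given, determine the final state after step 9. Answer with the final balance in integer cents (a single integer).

0

(re-executing from step 1 with the substitution; state before step 1: balance=129876)
1 | pay 22534 | balance=110926
2 | pay 24308 | balance=89679
3 | pay 27715 | balance=64439
4 | pay 23484 | balance=42733
5 | pay 28215 | balance=15697
6 | pay 24140 | balance=0
7 | pay 24506 | balance=0
8 | pay 23686 | balance=0
9 | pay 23280 | balance=0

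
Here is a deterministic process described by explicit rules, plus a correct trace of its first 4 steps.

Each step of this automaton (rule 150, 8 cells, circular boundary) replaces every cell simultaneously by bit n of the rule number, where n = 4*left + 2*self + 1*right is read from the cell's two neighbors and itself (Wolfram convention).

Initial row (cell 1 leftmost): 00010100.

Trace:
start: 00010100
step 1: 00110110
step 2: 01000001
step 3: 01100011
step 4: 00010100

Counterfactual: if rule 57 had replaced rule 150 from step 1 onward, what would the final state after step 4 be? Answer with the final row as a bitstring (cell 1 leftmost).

01001011

(re-executing steps 1..4 under rule 57; state before step 1: 00010100)
step 1: 11001011
step 2: 00100110
step 3: 10010101
step 4: 01001011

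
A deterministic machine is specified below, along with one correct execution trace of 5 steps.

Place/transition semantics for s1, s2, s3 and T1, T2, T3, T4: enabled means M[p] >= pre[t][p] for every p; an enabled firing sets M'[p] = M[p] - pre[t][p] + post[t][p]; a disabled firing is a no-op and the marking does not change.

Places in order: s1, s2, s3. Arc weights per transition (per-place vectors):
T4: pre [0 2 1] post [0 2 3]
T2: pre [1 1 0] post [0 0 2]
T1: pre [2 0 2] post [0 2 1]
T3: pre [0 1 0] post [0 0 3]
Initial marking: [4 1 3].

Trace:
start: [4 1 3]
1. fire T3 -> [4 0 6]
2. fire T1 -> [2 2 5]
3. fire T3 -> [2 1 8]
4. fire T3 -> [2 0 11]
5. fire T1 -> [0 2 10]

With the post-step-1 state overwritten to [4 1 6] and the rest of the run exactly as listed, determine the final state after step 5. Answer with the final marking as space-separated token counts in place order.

0 3 10

state after step 1 := [4 1 6]
2. fire T1 -> [2 3 5]
3. fire T3 -> [2 2 8]
4. fire T3 -> [2 1 11]
5. fire T1 -> [0 3 10]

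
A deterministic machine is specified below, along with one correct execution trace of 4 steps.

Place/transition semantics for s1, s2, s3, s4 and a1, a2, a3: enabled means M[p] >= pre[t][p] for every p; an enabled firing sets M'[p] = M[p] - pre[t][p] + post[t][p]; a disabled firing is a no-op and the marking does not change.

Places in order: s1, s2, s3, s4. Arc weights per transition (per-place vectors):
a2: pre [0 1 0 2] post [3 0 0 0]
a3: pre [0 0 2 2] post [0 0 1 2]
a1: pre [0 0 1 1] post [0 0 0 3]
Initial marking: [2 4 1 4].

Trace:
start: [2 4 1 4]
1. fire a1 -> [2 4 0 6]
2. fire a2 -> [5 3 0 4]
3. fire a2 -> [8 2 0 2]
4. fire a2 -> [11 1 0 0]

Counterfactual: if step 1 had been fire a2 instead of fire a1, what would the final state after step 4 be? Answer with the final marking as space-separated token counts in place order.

(re-executing from step 1 with the substitution; state before step 1: [2 4 1 4])
1. fire a2 -> [5 3 1 2]
2. fire a2 -> [8 2 1 0]
3. fire a2 -> [8 2 1 0]
4. fire a2 -> [8 2 1 0]

8 2 1 0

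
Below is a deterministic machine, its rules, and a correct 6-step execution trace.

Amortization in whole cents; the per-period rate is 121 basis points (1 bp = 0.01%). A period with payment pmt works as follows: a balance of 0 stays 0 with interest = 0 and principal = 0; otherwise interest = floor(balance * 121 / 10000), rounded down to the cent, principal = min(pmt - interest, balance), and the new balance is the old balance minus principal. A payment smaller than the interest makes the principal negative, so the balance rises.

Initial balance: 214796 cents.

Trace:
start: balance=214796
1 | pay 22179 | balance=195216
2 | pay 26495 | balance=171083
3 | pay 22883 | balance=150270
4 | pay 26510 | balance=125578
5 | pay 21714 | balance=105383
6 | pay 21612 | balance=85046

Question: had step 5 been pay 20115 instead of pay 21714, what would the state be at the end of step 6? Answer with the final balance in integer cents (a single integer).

86664

(re-executing from step 5 with the substitution; state before step 5: balance=125578)
5 | pay 20115 | balance=106982
6 | pay 21612 | balance=86664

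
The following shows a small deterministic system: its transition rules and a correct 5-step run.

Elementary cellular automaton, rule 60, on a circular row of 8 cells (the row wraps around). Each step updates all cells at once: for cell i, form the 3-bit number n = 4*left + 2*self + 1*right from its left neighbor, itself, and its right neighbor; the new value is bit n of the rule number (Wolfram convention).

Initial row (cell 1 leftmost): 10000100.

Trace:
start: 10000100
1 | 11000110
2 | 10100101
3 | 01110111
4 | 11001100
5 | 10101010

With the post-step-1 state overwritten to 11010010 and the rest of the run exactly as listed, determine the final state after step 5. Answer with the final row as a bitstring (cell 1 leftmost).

state after step 1 := 11010010
2 | 10111011
3 | 01100110
4 | 01010101
5 | 11111111

11111111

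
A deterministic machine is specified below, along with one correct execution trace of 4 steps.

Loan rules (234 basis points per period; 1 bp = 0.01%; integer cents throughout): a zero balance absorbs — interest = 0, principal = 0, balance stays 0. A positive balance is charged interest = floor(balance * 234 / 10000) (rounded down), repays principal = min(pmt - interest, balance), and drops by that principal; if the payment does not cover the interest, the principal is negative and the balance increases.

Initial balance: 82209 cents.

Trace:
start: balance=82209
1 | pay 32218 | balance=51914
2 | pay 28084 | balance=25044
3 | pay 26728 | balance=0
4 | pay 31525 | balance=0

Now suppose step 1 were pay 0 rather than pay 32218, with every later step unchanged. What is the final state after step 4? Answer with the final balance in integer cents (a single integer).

1883

(re-executing from step 1 with the substitution; state before step 1: balance=82209)
1 | pay 0 | balance=84132
2 | pay 28084 | balance=58016
3 | pay 26728 | balance=32645
4 | pay 31525 | balance=1883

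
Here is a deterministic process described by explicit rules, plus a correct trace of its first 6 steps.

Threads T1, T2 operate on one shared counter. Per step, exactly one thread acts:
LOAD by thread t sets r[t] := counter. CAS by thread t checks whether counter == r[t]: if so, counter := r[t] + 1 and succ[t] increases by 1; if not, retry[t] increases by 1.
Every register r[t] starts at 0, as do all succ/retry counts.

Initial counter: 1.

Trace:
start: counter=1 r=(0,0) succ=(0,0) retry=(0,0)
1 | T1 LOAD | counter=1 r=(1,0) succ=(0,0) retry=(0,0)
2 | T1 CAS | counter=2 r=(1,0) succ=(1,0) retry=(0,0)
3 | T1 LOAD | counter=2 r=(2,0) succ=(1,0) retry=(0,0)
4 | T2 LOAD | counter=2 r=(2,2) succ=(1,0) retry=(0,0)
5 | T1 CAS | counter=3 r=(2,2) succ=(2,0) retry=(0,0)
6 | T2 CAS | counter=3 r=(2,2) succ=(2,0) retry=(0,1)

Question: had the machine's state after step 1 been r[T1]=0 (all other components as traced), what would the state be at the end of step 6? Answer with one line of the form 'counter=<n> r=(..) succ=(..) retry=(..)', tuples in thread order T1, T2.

state after step 1 := counter=1 r=(0,0) succ=(0,0) retry=(0,0)
2 | T1 CAS | counter=1 r=(0,0) succ=(0,0) retry=(1,0)
3 | T1 LOAD | counter=1 r=(1,0) succ=(0,0) retry=(1,0)
4 | T2 LOAD | counter=1 r=(1,1) succ=(0,0) retry=(1,0)
5 | T1 CAS | counter=2 r=(1,1) succ=(1,0) retry=(1,0)
6 | T2 CAS | counter=2 r=(1,1) succ=(1,0) retry=(1,1)

counter=2 r=(1,1) succ=(1,0) retry=(1,1)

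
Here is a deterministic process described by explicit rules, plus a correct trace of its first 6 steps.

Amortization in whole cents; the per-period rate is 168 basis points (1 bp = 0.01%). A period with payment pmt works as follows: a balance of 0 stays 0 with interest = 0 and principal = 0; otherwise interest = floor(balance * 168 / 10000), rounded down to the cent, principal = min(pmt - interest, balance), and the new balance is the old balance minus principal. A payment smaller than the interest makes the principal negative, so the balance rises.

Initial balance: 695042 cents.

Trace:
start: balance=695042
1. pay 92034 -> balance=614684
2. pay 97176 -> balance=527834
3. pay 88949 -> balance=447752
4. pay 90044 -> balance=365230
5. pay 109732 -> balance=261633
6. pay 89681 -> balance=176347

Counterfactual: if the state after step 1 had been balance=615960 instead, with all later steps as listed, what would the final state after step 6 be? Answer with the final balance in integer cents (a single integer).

177735

state after step 1 := balance=615960
2. pay 97176 -> balance=529132
3. pay 88949 -> balance=449072
4. pay 90044 -> balance=366572
5. pay 109732 -> balance=262998
6. pay 89681 -> balance=177735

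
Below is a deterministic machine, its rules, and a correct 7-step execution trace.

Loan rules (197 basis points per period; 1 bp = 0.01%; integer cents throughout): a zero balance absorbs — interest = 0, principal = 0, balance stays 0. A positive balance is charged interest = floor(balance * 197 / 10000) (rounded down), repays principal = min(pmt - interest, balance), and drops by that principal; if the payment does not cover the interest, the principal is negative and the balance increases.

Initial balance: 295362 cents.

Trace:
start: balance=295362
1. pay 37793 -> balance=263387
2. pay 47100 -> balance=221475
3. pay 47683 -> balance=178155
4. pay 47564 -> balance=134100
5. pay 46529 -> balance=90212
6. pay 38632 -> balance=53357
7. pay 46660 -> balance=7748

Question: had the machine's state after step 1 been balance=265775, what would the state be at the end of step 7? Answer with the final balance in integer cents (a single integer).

state after step 1 := balance=265775
2. pay 47100 -> balance=223910
3. pay 47683 -> balance=180638
4. pay 47564 -> balance=136632
5. pay 46529 -> balance=92794
6. pay 38632 -> balance=55990
7. pay 46660 -> balance=10433

10433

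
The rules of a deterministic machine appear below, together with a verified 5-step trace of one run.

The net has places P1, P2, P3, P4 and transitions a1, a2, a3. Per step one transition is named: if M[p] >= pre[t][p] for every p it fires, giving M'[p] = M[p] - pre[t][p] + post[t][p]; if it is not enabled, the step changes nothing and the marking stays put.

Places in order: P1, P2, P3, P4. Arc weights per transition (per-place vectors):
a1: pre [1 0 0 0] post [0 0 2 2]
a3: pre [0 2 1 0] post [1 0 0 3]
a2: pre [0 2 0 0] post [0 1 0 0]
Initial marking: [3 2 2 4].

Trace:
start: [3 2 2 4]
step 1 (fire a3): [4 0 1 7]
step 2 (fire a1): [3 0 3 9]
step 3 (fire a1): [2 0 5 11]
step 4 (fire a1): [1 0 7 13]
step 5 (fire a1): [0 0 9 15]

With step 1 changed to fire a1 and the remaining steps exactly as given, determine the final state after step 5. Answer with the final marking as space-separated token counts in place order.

(re-executing from step 1 with the substitution; state before step 1: [3 2 2 4])
step 1 (fire a1): [2 2 4 6]
step 2 (fire a1): [1 2 6 8]
step 3 (fire a1): [0 2 8 10]
step 4 (fire a1): [0 2 8 10]
step 5 (fire a1): [0 2 8 10]

0 2 8 10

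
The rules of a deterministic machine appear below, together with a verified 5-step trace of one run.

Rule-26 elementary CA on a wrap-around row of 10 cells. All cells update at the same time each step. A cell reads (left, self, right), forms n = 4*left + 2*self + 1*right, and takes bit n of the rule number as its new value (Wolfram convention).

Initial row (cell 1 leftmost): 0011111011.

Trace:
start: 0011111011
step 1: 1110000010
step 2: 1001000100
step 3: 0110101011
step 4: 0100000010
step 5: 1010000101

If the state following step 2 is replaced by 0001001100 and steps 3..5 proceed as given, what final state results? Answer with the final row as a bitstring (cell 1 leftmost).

state after step 2 := 0001001100
step 3: 0010111010
step 4: 0100100001
step 5: 0011010010

0011010010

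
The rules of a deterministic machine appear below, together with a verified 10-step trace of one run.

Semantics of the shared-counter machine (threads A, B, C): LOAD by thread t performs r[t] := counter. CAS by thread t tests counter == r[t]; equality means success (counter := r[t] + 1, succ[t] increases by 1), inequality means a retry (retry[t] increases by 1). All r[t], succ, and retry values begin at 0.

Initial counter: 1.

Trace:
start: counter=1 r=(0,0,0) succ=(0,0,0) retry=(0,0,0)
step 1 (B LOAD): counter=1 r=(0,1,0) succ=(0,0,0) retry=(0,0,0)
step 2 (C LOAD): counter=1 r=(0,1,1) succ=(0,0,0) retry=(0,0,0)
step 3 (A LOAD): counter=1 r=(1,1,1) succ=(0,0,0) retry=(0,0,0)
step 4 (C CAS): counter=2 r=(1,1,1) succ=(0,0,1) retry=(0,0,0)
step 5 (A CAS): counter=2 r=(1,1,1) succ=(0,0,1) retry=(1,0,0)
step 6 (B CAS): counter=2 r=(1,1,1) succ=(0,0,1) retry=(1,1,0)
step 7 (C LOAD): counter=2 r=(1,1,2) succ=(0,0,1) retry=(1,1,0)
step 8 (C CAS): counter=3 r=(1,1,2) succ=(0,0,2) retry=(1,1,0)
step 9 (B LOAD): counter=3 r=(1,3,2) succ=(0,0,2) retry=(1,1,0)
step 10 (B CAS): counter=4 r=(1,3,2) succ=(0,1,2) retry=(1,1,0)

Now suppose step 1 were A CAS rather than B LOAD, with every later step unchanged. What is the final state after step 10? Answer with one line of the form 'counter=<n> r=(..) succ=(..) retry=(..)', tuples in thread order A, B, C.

counter=4 r=(1,3,2) succ=(0,1,2) retry=(2,1,0)

(re-executing from step 1 with the substitution; state before step 1: counter=1 r=(0,0,0) succ=(0,0,0) retry=(0,0,0))
step 1 (A CAS): counter=1 r=(0,0,0) succ=(0,0,0) retry=(1,0,0)
step 2 (C LOAD): counter=1 r=(0,0,1) succ=(0,0,0) retry=(1,0,0)
step 3 (A LOAD): counter=1 r=(1,0,1) succ=(0,0,0) retry=(1,0,0)
step 4 (C CAS): counter=2 r=(1,0,1) succ=(0,0,1) retry=(1,0,0)
step 5 (A CAS): counter=2 r=(1,0,1) succ=(0,0,1) retry=(2,0,0)
step 6 (B CAS): counter=2 r=(1,0,1) succ=(0,0,1) retry=(2,1,0)
step 7 (C LOAD): counter=2 r=(1,0,2) succ=(0,0,1) retry=(2,1,0)
step 8 (C CAS): counter=3 r=(1,0,2) succ=(0,0,2) retry=(2,1,0)
step 9 (B LOAD): counter=3 r=(1,3,2) succ=(0,0,2) retry=(2,1,0)
step 10 (B CAS): counter=4 r=(1,3,2) succ=(0,1,2) retry=(2,1,0)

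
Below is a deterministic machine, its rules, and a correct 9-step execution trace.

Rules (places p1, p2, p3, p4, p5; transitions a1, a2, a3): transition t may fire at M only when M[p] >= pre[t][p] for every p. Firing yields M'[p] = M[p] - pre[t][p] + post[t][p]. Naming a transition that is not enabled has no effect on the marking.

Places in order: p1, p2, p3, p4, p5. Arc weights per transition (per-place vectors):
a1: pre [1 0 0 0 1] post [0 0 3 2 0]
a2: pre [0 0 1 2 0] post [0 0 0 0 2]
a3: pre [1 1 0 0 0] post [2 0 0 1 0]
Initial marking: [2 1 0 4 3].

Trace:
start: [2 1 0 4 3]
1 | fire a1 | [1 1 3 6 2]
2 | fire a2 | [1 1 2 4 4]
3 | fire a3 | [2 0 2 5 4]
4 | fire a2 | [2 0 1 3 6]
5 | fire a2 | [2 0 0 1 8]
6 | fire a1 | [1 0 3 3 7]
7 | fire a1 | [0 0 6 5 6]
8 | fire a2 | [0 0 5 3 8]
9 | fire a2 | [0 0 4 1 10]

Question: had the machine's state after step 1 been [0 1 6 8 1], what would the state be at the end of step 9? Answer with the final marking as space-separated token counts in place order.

0 1 2 0 9

state after step 1 := [0 1 6 8 1]
2 | fire a2 | [0 1 5 6 3]
3 | fire a3 | [0 1 5 6 3]
4 | fire a2 | [0 1 4 4 5]
5 | fire a2 | [0 1 3 2 7]
6 | fire a1 | [0 1 3 2 7]
7 | fire a1 | [0 1 3 2 7]
8 | fire a2 | [0 1 2 0 9]
9 | fire a2 | [0 1 2 0 9]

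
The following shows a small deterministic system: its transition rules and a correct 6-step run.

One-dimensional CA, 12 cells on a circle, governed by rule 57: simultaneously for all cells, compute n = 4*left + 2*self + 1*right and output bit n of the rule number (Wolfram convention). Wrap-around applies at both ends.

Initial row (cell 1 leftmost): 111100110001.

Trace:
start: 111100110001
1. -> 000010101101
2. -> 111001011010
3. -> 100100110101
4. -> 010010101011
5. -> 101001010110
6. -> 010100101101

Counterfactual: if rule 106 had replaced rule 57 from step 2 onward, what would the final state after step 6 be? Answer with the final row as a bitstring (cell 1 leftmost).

(re-executing steps 2..6 under rule 106; state before step 2: 000010101101)
2. -> 000101011110
3. -> 001010110010
4. -> 010101110100
5. -> 101011011000
6. -> 010111111001

010111111001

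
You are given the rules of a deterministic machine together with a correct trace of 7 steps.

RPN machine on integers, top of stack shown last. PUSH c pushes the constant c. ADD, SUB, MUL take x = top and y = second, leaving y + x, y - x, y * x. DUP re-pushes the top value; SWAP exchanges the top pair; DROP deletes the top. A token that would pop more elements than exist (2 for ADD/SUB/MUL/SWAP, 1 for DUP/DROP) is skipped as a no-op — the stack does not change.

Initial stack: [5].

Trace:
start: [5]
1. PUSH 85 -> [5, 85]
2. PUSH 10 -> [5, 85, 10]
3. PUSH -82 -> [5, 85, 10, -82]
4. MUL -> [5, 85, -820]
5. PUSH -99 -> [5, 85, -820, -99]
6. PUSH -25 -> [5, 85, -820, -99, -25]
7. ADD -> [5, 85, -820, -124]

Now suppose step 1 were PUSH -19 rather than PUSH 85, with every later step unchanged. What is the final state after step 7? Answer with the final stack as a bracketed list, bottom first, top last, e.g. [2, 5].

(re-executing from step 1 with the substitution; state before step 1: [5])
1. PUSH -19 -> [5, -19]
2. PUSH 10 -> [5, -19, 10]
3. PUSH -82 -> [5, -19, 10, -82]
4. MUL -> [5, -19, -820]
5. PUSH -99 -> [5, -19, -820, -99]
6. PUSH -25 -> [5, -19, -820, -99, -25]
7. ADD -> [5, -19, -820, -124]

[5, -19, -820, -124]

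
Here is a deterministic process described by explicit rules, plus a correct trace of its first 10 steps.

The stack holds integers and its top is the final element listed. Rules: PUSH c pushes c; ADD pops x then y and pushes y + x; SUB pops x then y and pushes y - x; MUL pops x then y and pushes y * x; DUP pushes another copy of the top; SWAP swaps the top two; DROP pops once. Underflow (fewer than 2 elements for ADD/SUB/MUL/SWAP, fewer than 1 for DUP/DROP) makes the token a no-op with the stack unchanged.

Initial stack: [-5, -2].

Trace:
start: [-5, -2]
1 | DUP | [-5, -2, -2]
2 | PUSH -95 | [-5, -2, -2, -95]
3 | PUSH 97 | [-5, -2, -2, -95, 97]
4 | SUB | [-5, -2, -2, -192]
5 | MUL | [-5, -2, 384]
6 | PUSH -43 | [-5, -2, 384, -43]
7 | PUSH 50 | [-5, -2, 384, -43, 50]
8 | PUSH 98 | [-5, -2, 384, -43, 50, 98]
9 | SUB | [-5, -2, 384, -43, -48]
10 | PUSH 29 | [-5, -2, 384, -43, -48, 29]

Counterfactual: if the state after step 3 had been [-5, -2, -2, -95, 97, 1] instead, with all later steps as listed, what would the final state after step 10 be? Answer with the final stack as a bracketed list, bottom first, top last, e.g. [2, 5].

state after step 3 := [-5, -2, -2, -95, 97, 1]
4 | SUB | [-5, -2, -2, -95, 96]
5 | MUL | [-5, -2, -2, -9120]
6 | PUSH -43 | [-5, -2, -2, -9120, -43]
7 | PUSH 50 | [-5, -2, -2, -9120, -43, 50]
8 | PUSH 98 | [-5, -2, -2, -9120, -43, 50, 98]
9 | SUB | [-5, -2, -2, -9120, -43, -48]
10 | PUSH 29 | [-5, -2, -2, -9120, -43, -48, 29]

[-5, -2, -2, -9120, -43, -48, 29]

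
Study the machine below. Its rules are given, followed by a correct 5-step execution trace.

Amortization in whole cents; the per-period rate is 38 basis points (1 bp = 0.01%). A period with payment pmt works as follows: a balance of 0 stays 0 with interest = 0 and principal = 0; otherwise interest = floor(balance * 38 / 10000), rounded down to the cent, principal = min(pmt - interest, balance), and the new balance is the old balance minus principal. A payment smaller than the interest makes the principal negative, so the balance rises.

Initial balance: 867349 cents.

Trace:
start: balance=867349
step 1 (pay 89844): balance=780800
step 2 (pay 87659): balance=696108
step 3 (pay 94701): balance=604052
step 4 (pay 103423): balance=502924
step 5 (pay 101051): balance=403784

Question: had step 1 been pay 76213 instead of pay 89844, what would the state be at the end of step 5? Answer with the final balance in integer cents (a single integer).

417622

(re-executing from step 1 with the substitution; state before step 1: balance=867349)
step 1 (pay 76213): balance=794431
step 2 (pay 87659): balance=709790
step 3 (pay 94701): balance=617786
step 4 (pay 103423): balance=516710
step 5 (pay 101051): balance=417622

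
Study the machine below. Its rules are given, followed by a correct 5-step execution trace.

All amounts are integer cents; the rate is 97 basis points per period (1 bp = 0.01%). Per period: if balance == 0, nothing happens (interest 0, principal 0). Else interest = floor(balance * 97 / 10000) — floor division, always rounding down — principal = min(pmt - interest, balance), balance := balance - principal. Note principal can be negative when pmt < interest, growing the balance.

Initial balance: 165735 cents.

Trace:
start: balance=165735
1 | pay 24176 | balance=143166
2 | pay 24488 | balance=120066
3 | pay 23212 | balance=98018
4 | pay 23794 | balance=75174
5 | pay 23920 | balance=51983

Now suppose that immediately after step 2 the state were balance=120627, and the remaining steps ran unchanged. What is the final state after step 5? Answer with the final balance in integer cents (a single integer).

state after step 2 := balance=120627
3 | pay 23212 | balance=98585
4 | pay 23794 | balance=75747
5 | pay 23920 | balance=52561

52561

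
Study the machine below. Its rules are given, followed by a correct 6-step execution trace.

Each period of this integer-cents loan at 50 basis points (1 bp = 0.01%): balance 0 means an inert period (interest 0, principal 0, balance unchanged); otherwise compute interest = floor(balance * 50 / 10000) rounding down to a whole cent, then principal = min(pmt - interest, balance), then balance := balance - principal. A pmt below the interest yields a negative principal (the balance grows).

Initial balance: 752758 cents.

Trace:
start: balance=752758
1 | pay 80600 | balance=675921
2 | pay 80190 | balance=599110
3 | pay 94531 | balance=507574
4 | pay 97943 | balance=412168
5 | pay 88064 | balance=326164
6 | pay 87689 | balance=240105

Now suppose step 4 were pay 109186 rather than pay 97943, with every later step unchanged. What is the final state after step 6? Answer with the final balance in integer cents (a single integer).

(re-executing from step 4 with the substitution; state before step 4: balance=507574)
4 | pay 109186 | balance=400925
5 | pay 88064 | balance=314865
6 | pay 87689 | balance=228750

228750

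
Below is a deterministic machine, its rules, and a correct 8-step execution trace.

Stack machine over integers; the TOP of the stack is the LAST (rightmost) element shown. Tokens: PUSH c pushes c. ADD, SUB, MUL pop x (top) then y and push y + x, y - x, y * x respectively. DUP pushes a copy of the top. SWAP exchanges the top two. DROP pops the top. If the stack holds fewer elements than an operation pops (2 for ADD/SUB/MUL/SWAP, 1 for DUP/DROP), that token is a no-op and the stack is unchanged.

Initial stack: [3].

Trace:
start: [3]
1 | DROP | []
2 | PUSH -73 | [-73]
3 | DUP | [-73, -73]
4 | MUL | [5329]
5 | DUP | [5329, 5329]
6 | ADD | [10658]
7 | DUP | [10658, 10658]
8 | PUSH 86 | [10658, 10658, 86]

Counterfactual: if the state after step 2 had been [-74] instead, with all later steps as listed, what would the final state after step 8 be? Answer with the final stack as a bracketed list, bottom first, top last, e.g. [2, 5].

[10952, 10952, 86]

state after step 2 := [-74]
3 | DUP | [-74, -74]
4 | MUL | [5476]
5 | DUP | [5476, 5476]
6 | ADD | [10952]
7 | DUP | [10952, 10952]
8 | PUSH 86 | [10952, 10952, 86]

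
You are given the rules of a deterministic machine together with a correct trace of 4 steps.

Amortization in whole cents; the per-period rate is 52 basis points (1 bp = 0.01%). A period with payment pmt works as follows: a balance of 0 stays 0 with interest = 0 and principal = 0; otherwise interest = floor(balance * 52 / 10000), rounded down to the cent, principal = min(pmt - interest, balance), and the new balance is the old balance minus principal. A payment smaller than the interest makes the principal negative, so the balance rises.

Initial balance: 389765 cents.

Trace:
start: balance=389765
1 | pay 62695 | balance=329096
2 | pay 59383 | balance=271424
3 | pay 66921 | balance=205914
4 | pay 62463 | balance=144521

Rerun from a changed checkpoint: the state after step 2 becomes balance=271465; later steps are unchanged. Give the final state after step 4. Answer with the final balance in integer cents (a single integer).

144562

state after step 2 := balance=271465
3 | pay 66921 | balance=205955
4 | pay 62463 | balance=144562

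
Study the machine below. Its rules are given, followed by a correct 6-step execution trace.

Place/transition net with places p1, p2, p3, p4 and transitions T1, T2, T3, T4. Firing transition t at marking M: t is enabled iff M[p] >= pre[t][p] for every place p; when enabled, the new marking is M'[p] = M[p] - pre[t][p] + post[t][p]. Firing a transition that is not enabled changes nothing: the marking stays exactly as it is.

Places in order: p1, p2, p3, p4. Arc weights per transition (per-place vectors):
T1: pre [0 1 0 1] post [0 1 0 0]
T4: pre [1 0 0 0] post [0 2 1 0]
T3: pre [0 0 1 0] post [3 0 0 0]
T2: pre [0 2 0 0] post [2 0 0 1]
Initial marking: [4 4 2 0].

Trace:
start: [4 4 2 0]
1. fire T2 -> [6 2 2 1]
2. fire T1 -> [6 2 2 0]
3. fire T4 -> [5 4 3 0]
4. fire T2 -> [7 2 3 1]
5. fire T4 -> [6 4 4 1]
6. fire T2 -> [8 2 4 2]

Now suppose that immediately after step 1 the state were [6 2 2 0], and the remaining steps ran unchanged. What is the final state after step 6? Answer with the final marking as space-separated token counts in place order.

8 2 4 2

state after step 1 := [6 2 2 0]
2. fire T1 -> [6 2 2 0]
3. fire T4 -> [5 4 3 0]
4. fire T2 -> [7 2 3 1]
5. fire T4 -> [6 4 4 1]
6. fire T2 -> [8 2 4 2]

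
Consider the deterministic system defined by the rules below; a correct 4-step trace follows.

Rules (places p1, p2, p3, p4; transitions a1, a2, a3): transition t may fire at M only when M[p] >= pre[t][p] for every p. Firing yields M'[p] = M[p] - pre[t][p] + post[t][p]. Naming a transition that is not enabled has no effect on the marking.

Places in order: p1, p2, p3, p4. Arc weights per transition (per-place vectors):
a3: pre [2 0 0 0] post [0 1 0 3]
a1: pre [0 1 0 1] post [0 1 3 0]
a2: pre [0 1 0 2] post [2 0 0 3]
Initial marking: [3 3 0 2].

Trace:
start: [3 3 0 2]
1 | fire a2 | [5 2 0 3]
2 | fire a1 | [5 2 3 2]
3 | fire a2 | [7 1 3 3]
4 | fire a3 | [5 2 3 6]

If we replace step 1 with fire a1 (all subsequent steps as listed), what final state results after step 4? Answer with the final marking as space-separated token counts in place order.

(re-executing from step 1 with the substitution; state before step 1: [3 3 0 2])
1 | fire a1 | [3 3 3 1]
2 | fire a1 | [3 3 6 0]
3 | fire a2 | [3 3 6 0]
4 | fire a3 | [1 4 6 3]

1 4 6 3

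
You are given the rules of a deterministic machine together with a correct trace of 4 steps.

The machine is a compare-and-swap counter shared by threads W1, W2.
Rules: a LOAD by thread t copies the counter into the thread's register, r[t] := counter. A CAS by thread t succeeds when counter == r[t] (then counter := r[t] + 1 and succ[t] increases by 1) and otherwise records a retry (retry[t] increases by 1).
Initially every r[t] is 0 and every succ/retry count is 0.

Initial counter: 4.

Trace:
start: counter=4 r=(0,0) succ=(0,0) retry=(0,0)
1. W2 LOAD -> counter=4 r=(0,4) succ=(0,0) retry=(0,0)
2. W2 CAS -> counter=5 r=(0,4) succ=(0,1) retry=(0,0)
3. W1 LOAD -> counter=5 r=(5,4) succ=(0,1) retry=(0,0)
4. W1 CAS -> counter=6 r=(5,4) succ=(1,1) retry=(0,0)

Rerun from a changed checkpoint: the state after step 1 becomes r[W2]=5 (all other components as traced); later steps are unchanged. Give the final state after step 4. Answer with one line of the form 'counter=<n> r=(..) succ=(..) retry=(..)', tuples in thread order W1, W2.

state after step 1 := counter=4 r=(0,5) succ=(0,0) retry=(0,0)
2. W2 CAS -> counter=4 r=(0,5) succ=(0,0) retry=(0,1)
3. W1 LOAD -> counter=4 r=(4,5) succ=(0,0) retry=(0,1)
4. W1 CAS -> counter=5 r=(4,5) succ=(1,0) retry=(0,1)

counter=5 r=(4,5) succ=(1,0) retry=(0,1)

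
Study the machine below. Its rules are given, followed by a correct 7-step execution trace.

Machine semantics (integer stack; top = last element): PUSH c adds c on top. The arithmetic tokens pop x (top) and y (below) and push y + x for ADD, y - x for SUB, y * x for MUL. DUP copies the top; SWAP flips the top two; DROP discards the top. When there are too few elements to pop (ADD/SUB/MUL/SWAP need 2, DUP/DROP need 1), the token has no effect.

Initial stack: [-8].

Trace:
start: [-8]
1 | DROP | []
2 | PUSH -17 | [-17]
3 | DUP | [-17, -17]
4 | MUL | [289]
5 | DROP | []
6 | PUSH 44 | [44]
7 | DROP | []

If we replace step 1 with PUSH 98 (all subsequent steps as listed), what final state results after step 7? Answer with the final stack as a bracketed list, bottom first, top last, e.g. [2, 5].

[-8, 98]

(re-executing from step 1 with the substitution; state before step 1: [-8])
1 | PUSH 98 | [-8, 98]
2 | PUSH -17 | [-8, 98, -17]
3 | DUP | [-8, 98, -17, -17]
4 | MUL | [-8, 98, 289]
5 | DROP | [-8, 98]
6 | PUSH 44 | [-8, 98, 44]
7 | DROP | [-8, 98]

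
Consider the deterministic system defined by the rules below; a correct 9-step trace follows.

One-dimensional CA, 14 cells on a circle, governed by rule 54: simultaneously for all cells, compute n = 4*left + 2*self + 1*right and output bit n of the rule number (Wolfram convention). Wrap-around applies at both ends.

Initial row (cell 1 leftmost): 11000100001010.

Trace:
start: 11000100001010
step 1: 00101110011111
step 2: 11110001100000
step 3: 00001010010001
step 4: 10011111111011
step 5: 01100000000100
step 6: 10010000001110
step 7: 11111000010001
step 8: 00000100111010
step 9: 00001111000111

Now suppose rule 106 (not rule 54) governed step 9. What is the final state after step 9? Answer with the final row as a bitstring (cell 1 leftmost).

(re-executing step 9 under rule 106; state before step 9: 00000100111010)
step 9: 00001001101100

00001001101100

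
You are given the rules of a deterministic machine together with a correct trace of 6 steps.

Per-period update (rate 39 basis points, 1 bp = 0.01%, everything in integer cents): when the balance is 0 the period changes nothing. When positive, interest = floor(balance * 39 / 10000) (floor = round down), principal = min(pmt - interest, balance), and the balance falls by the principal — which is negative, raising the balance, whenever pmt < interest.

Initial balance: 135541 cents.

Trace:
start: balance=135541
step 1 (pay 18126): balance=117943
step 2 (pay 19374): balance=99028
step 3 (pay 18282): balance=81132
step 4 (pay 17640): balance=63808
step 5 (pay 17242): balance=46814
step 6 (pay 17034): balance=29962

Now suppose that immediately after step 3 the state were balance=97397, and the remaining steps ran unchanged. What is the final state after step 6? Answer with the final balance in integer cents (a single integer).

state after step 3 := balance=97397
step 4 (pay 17640): balance=80136
step 5 (pay 17242): balance=63206
step 6 (pay 17034): balance=46418

46418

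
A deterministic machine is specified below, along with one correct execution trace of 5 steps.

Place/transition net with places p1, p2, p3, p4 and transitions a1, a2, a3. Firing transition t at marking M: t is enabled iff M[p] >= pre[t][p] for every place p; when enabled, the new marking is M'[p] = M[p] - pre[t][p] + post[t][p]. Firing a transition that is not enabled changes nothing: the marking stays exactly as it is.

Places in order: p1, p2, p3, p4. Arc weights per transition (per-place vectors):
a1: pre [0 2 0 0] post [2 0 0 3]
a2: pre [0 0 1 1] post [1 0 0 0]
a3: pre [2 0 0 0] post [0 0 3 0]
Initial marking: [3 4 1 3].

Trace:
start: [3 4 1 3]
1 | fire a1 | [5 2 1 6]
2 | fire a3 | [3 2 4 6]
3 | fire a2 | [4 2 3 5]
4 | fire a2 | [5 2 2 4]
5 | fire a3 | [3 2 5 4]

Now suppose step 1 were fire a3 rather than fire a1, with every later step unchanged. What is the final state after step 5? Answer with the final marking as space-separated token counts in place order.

(re-executing from step 1 with the substitution; state before step 1: [3 4 1 3])
1 | fire a3 | [1 4 4 3]
2 | fire a3 | [1 4 4 3]
3 | fire a2 | [2 4 3 2]
4 | fire a2 | [3 4 2 1]
5 | fire a3 | [1 4 5 1]

1 4 5 1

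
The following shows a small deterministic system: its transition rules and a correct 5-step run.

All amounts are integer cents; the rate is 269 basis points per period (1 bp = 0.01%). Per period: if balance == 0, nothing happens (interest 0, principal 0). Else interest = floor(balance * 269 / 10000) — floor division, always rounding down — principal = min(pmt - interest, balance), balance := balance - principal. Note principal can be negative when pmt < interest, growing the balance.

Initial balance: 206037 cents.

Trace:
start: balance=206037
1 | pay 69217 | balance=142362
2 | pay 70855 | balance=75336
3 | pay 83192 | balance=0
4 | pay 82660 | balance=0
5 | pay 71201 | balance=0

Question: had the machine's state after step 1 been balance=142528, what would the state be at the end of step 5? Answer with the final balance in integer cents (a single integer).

state after step 1 := balance=142528
2 | pay 70855 | balance=75507
3 | pay 83192 | balance=0
4 | pay 82660 | balance=0
5 | pay 71201 | balance=0

0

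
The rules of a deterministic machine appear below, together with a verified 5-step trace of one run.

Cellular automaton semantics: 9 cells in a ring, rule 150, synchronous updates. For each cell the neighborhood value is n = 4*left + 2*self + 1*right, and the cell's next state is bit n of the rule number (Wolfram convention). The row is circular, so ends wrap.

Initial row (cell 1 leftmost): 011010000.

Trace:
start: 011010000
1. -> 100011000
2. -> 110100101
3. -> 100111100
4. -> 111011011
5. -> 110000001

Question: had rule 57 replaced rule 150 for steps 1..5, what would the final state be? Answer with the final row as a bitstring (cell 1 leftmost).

(re-executing steps 1..5 under rule 57; state before step 1: 011010000)
1. -> 010101111
2. -> 101011000
3. -> 010110110
4. -> 001101101
5. -> 101011010

101011010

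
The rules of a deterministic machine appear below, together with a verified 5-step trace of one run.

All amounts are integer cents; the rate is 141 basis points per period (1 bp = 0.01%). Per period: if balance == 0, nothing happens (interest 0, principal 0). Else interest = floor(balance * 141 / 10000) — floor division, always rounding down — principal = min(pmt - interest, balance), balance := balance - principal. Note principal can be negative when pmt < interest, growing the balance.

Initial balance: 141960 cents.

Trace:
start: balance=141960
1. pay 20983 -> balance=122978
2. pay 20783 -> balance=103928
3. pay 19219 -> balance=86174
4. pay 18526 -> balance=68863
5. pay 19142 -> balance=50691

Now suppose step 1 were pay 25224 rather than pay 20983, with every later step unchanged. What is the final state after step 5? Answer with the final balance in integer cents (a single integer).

46206

(re-executing from step 1 with the substitution; state before step 1: balance=141960)
1. pay 25224 -> balance=118737
2. pay 20783 -> balance=99628
3. pay 19219 -> balance=81813
4. pay 18526 -> balance=64440
5. pay 19142 -> balance=46206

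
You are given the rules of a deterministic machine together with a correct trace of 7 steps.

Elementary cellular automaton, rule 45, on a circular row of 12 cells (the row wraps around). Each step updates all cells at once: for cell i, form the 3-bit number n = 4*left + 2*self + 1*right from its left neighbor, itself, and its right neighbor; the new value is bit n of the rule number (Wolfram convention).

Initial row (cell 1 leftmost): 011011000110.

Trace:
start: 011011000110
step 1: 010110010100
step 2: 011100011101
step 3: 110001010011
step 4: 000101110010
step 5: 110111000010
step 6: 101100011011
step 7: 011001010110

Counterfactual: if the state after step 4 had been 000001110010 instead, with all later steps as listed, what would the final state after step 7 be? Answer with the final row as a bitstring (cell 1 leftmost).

state after step 4 := 000001110010
step 5: 111101000010
step 6: 100011011011
step 7: 001010110110

001010110110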